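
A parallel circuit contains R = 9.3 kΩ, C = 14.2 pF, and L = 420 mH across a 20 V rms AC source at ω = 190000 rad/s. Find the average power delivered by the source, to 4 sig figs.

43.01 mW

X_L = ωL = 79800 Ω
X_C = 1/(ωC) = 370600 Ω
Parallel: admittances add. Y = 1/R + 1/(jωL) + jωC
Y = (0.0001075 − j9.833e-06) S
|Y| = 0.0001080 S → |Z| = 1/|Y| = 9261 Ω, ∠Z = −∠Y = 5.225°
I = V/|Z| = 2.160 mA
P = VI cos φ = 20 × 0.002160 × cos(5.225°) = 43.01 mW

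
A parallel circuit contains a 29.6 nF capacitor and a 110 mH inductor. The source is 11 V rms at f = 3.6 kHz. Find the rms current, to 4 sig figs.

ω = 2πf = 22620 rad/s
X_L = ωL = 2488 Ω
X_C = 1/(ωC) = 1494 Ω
Parallel: admittances add. Y = 1/(jωL) + jωC
Y = (0 + j0.0002676) S
|Y| = 0.0002676 S → |Z| = 1/|Y| = 3737 Ω, ∠Z = −∠Y = -90.00°
I = V/|Z| = 11/3737 = 2.944 mA

2.944 mA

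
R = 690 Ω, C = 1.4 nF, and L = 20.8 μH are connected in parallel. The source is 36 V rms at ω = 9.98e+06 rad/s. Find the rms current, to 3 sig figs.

X_L = ωL = 208 Ω
X_C = 1/(ωC) = 71.6 Ω
Parallel: admittances add. Y = 1/R + 1/(jωL) + jωC
Y = (0.00145 + j0.00915) S
|Y| = 0.00927 S → |Z| = 1/|Y| = 108 Ω, ∠Z = −∠Y = -81.0°
I = V/|Z| = 36/108 = 334 mA

334 mA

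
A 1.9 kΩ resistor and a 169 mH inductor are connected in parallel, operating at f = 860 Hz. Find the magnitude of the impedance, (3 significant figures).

ω = 2πf = 5404 rad/s
X_L = ωL = 913 Ω
Parallel: admittances add. Y = 1/R + 1/(jωL)
Y = (0.000526 − j0.00110) S
|Y| = 0.00121 S → |Z| = 1/|Y| = 823 Ω, ∠Z = −∠Y = 64.3°

823 Ω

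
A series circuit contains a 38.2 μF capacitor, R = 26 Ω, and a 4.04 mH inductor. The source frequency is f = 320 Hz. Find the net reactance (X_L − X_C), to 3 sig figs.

ω = 2πf = 2011 rad/s
X_L = ωL = 8.12 Ω
X_C = 1/(ωC) = 13.0 Ω
X = 8.12 − 13.0 = -4.90 Ω

-4.90 Ω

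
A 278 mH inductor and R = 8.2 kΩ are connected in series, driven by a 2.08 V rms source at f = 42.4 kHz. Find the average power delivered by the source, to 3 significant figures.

6.39 μW

ω = 2πf = 266400 rad/s
X_L = ωL = 74100 Ω
Z = 8200 + j74100 Ω
|Z| = √(8200² + 74100²) = 74500 Ω
∠Z = arctan(74100/8200) = 83.7°
I = V/|Z| = 27.9 μA
P = VI cos φ = 2.08 × 2.79e-05 × cos(83.7°) = 6.39 μW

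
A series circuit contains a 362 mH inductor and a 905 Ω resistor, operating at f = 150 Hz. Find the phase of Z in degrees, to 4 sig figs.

20.66°

ω = 2πf = 942.5 rad/s
X_L = ωL = 341.2 Ω
Z = 905.0 + j341.2 Ω
|Z| = √(905.0² + 341.2²) = 967.2 Ω
∠Z = arctan(341.2/905.0) = 20.66°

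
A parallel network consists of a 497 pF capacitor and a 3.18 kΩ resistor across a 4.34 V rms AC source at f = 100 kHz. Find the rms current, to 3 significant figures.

1.92 mA

ω = 2πf = 628300 rad/s
X_C = 1/(ωC) = 3200 Ω
Parallel: admittances add. Y = 1/R + jωC
Y = (0.000314 + j0.000312) S
|Y| = 0.000443 S → |Z| = 1/|Y| = 2260 Ω, ∠Z = −∠Y = -44.8°
I = V/|Z| = 4.34/2260 = 1.92 mA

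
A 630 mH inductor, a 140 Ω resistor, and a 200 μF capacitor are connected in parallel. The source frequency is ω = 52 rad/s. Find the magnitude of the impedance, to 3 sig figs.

46.8 Ω

X_L = ωL = 32.8 Ω
X_C = 1/(ωC) = 96.2 Ω
Parallel: admittances add. Y = 1/R + 1/(jωL) + jωC
Y = (0.00714 − j0.0201) S
|Y| = 0.0214 S → |Z| = 1/|Y| = 46.8 Ω, ∠Z = −∠Y = 70.5°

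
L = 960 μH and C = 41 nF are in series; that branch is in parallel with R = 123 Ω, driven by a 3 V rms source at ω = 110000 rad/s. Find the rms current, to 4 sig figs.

X_L = ωL = 105.6 Ω
X_C = 1/(ωC) = 221.7 Ω
Branch 1: Z₁ = R = 123.0 Ω
Branch 2 (series LC): Z₂ = j(X_L − X_C) = −j116.1 Ω
Parallel: Z = Z₁Z₂/(Z₁+Z₂), |Z| = 84.44 Ω, ∠Z = -46.65°
I = V/|Z| = 3/84.44 = 35.53 mA

35.53 mA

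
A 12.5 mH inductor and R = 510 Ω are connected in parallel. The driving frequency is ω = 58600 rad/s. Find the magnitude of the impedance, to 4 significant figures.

X_L = ωL = 732.5 Ω
Parallel: admittances add. Y = 1/R + 1/(jωL)
Y = (0.001961 − j0.001365) S
|Y| = 0.002389 S → |Z| = 1/|Y| = 418.5 Ω, ∠Z = −∠Y = 34.85°

418.5 Ω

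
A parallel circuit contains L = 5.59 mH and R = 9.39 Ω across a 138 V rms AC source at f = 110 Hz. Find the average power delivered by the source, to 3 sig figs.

ω = 2πf = 691.2 rad/s
X_L = ωL = 3.86 Ω
Parallel: admittances add. Y = 1/R + 1/(jωL)
Y = (0.106 − j0.259) S
|Y| = 0.280 S → |Z| = 1/|Y| = 3.57 Ω, ∠Z = −∠Y = 67.6°
I = V/|Z| = 38.6 A
P = VI cos φ = 138 × 38.6 × cos(67.6°) = 2.03 kW

2.03 kW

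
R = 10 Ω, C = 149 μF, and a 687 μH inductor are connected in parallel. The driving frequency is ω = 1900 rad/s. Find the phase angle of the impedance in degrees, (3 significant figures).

78.3°

X_L = ωL = 1.31 Ω
X_C = 1/(ωC) = 3.53 Ω
Parallel: admittances add. Y = 1/R + 1/(jωL) + jωC
Y = (0.100 − j0.483) S
|Y| = 0.493 S → |Z| = 1/|Y| = 2.03 Ω, ∠Z = −∠Y = 78.3°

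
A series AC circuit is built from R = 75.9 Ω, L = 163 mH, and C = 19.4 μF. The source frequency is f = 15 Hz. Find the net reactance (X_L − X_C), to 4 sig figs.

-531.6 Ω

ω = 2πf = 94.25 rad/s
X_L = ωL = 15.36 Ω
X_C = 1/(ωC) = 546.9 Ω
X = 15.36 − 546.9 = -531.6 Ω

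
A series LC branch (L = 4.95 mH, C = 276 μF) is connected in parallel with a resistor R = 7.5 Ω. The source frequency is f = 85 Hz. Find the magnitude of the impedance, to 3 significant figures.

3.62 Ω

ω = 2πf = 534.1 rad/s
X_L = ωL = 2.64 Ω
X_C = 1/(ωC) = 6.78 Ω
Branch 1: Z₁ = R = 7.50 Ω
Branch 2 (series LC): Z₂ = j(X_L − X_C) = −j4.14 Ω
Parallel: Z = Z₁Z₂/(Z₁+Z₂), |Z| = 3.62 Ω, ∠Z = -61.1°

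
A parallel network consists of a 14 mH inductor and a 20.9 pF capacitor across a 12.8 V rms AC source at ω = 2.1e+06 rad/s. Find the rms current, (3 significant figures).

X_L = ωL = 29400 Ω
X_C = 1/(ωC) = 22800 Ω
Parallel: admittances add. Y = 1/(jωL) + jωC
Y = (0 + j9.88e-06) S
|Y| = 9.88e-06 S → |Z| = 1/|Y| = 101000 Ω, ∠Z = −∠Y = -90.0°
I = V/|Z| = 12.8/101000 = 126 μA

126 μA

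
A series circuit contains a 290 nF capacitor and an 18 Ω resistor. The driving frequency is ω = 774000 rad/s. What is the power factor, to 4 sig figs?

X_C = 1/(ωC) = 4.455 Ω
Z = 18.00 − j4.455 Ω
|Z| = √(18.00² + 4.455²) = 18.54 Ω
∠Z = arctan(-4.455/18.00) = -13.90°
cos φ = cos(-13.90°) = 0.9707

0.9707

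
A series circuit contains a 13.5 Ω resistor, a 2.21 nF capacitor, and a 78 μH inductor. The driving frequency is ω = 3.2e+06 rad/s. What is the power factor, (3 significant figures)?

X_L = ωL = 250 Ω
X_C = 1/(ωC) = 141 Ω
Net reactance X = X_L − X_C = 108 Ω
Z = 13.5 + j108 Ω
|Z| = √(13.5² + 108²) = 109 Ω
∠Z = arctan(108/13.5) = 82.9°
cos φ = cos(82.9°) = 0.124

0.124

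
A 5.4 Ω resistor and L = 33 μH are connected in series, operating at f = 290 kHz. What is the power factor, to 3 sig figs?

0.0894

ω = 2πf = 1.822e+06 rad/s
X_L = ωL = 60.1 Ω
Z = 5.40 + j60.1 Ω
|Z| = √(5.40² + 60.1²) = 60.4 Ω
∠Z = arctan(60.1/5.40) = 84.9°
cos φ = cos(84.9°) = 0.0894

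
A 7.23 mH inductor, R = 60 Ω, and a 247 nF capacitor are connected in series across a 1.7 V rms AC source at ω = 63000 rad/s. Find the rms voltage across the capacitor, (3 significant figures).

X_L = ωL = 455 Ω
X_C = 1/(ωC) = 64.3 Ω
Net reactance X = X_L − X_C = 391 Ω
Z = 60.0 + j391 Ω
|Z| = √(60.0² + 391²) = 396 Ω
I = V/|Z| = 4.30 mA
V_C = I·|Z_C| = 0.00430 × 64.3 = 0.276 V

0.276 V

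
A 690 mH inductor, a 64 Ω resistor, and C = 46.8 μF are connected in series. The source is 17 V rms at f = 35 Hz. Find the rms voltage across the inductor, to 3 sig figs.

ω = 2πf = 219.9 rad/s
X_L = ωL = 152 Ω
X_C = 1/(ωC) = 97.2 Ω
Net reactance X = X_L − X_C = 54.6 Ω
Z = 64.0 + j54.6 Ω
|Z| = √(64.0² + 54.6²) = 84.1 Ω
I = V/|Z| = 202 mA
V_L = I·|Z_L| = 0.202 × 152 = 30.7 V

30.7 V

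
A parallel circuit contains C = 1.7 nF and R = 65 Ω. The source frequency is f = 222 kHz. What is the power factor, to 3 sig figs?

ω = 2πf = 1.395e+06 rad/s
X_C = 1/(ωC) = 422 Ω
Parallel: admittances add. Y = 1/R + jωC
Y = (0.0154 + j0.00237) S
|Y| = 0.0156 S → |Z| = 1/|Y| = 64.2 Ω, ∠Z = −∠Y = -8.76°
cos φ = cos(-8.76°) = 0.988

0.988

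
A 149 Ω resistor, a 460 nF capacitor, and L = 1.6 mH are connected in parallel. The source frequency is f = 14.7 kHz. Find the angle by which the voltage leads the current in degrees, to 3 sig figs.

ω = 2πf = 92360 rad/s
X_L = ωL = 148 Ω
X_C = 1/(ωC) = 23.5 Ω
Parallel: admittances add. Y = 1/R + 1/(jωL) + jωC
Y = (0.00671 + j0.0357) S
|Y| = 0.0363 S → |Z| = 1/|Y| = 27.5 Ω, ∠Z = −∠Y = -79.4°

-79.4°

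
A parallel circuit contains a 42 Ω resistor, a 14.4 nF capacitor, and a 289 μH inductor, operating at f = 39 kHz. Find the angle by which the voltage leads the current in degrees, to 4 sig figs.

ω = 2πf = 245000 rad/s
X_L = ωL = 70.82 Ω
X_C = 1/(ωC) = 283.4 Ω
Parallel: admittances add. Y = 1/R + 1/(jωL) + jωC
Y = (0.02381 − j0.01059) S
|Y| = 0.02606 S → |Z| = 1/|Y| = 38.37 Ω, ∠Z = −∠Y = 23.98°

23.98°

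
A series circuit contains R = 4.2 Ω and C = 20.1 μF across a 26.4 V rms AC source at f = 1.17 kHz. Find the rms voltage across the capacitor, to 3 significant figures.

ω = 2πf = 7351 rad/s
X_C = 1/(ωC) = 6.77 Ω
Z = 4.20 − j6.77 Ω
|Z| = √(4.20² + 6.77²) = 7.96 Ω
I = V/|Z| = 3.31 A
V_C = I·|Z_C| = 3.31 × 6.77 = 22.4 V

22.4 V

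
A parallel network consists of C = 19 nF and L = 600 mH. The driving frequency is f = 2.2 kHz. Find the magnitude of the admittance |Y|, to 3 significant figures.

ω = 2πf = 13820 rad/s
X_L = ωL = 8290 Ω
X_C = 1/(ωC) = 3810 Ω
Parallel: admittances add. Y = 1/(jωL) + jωC
Y = (0 + j0.000142) S
|Y| = 0.000142 S → |Z| = 1/|Y| = 7040 Ω, ∠Z = −∠Y = -90.0°

142 μS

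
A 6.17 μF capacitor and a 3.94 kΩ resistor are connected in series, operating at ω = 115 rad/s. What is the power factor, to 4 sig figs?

0.9416

X_C = 1/(ωC) = 1409 Ω
Z = 3940 − j1409 Ω
|Z| = √(3940² + 1409²) = 4184 Ω
∠Z = arctan(-1409/3940) = -19.68°
cos φ = cos(-19.68°) = 0.9416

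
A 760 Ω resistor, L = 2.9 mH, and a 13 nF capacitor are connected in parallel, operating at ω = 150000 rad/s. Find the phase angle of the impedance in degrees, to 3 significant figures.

14.8°

X_L = ωL = 435 Ω
X_C = 1/(ωC) = 513 Ω
Parallel: admittances add. Y = 1/R + 1/(jωL) + jωC
Y = (0.00132 − j0.000349) S
|Y| = 0.00136 S → |Z| = 1/|Y| = 735 Ω, ∠Z = −∠Y = 14.8°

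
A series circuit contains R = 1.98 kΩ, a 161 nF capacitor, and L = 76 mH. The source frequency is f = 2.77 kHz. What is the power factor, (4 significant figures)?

ω = 2πf = 17400 rad/s
X_L = ωL = 1323 Ω
X_C = 1/(ωC) = 356.9 Ω
Net reactance X = X_L − X_C = 965.9 Ω
Z = 1980 + j965.9 Ω
|Z| = √(1980² + 965.9²) = 2203 Ω
∠Z = arctan(965.9/1980) = 26.00°
cos φ = cos(26.00°) = 0.8988

0.8988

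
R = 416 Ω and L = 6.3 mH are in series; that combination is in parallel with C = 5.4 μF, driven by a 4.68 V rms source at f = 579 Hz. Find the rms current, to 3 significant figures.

92.0 mA

ω = 2πf = 3638 rad/s
X_L = ωL = 22.9 Ω
X_C = 1/(ωC) = 50.9 Ω
Branch 1 (R+jX_L): Z₁ = 416 + j22.9 Ω, |Z₁| = 417 Ω
Branch 2 (−jX_C): Z₂ = −j50.9 Ω
Parallel: Z = Z₁Z₂/(Z₁+Z₂), |Z| = 50.9 Ω, ∠Z = -83.0°
I = V/|Z| = 4.68/50.9 = 92.0 mA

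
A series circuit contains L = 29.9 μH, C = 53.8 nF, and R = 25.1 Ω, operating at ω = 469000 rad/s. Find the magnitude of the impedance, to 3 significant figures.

35.9 Ω

X_L = ωL = 14.0 Ω
X_C = 1/(ωC) = 39.6 Ω
Net reactance X = X_L − X_C = -25.6 Ω
Z = 25.1 − j25.6 Ω
|Z| = √(25.1² + 25.6²) = 35.9 Ω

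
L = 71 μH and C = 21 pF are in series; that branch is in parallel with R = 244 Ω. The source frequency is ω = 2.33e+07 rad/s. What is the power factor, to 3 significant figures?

X_L = ωL = 1650 Ω
X_C = 1/(ωC) = 2040 Ω
Branch 1: Z₁ = R = 244 Ω
Branch 2 (series LC): Z₂ = j(X_L − X_C) = −j389 Ω
Parallel: Z = Z₁Z₂/(Z₁+Z₂), |Z| = 207 Ω, ∠Z = -32.1°
cos φ = cos(-32.1°) = 0.847

0.847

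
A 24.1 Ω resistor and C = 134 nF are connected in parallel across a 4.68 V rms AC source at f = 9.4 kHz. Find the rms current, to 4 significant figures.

ω = 2πf = 59060 rad/s
X_C = 1/(ωC) = 126.4 Ω
Parallel: admittances add. Y = 1/R + jωC
Y = (0.04149 + j0.007914) S
|Y| = 0.04224 S → |Z| = 1/|Y| = 23.67 Ω, ∠Z = −∠Y = -10.80°
I = V/|Z| = 4.68/23.67 = 197.7 mA

197.7 mA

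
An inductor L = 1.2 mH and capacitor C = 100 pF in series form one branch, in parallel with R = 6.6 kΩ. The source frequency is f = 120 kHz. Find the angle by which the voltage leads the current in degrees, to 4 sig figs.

-28.10°

ω = 2πf = 754000 rad/s
X_L = ωL = 904.8 Ω
X_C = 1/(ωC) = 13260 Ω
Branch 1: Z₁ = R = 6600 Ω
Branch 2 (series LC): Z₂ = j(X_L − X_C) = −j12360 Ω
Parallel: Z = Z₁Z₂/(Z₁+Z₂), |Z| = 5822 Ω, ∠Z = -28.10°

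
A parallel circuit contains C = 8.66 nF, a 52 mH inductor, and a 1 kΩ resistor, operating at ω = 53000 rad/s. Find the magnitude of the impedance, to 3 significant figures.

X_L = ωL = 2760 Ω
X_C = 1/(ωC) = 2180 Ω
Parallel: admittances add. Y = 1/R + 1/(jωL) + jωC
Y = (0.00100 + j9.61e-05) S
|Y| = 0.00100 S → |Z| = 1/|Y| = 995 Ω, ∠Z = −∠Y = -5.49°

995 Ω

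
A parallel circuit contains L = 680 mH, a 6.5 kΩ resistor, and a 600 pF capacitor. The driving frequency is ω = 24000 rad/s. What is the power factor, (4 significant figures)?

0.9566

X_L = ωL = 16320 Ω
X_C = 1/(ωC) = 69440 Ω
Parallel: admittances add. Y = 1/R + 1/(jωL) + jωC
Y = (0.0001538 − j4.687e-05) S
|Y| = 0.0001608 S → |Z| = 1/|Y| = 6218 Ω, ∠Z = −∠Y = 16.95°
cos φ = cos(16.95°) = 0.9566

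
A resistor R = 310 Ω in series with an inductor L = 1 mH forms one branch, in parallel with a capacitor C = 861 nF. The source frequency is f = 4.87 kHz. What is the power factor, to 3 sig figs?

ω = 2πf = 30600 rad/s
X_L = ωL = 30.6 Ω
X_C = 1/(ωC) = 38.0 Ω
Branch 1 (R+jX_L): Z₁ = 310 + j30.6 Ω, |Z₁| = 312 Ω
Branch 2 (−jX_C): Z₂ = −j38.0 Ω
Parallel: Z = Z₁Z₂/(Z₁+Z₂), |Z| = 38.1 Ω, ∠Z = -83.0°
cos φ = cos(-83.0°) = 0.122

0.122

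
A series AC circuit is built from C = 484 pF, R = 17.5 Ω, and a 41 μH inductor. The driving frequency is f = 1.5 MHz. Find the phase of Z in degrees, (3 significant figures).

84.0°

ω = 2πf = 9.425e+06 rad/s
X_L = ωL = 386 Ω
X_C = 1/(ωC) = 219 Ω
Net reactance X = X_L − X_C = 167 Ω
Z = 17.5 + j167 Ω
|Z| = √(17.5² + 167²) = 168 Ω
∠Z = arctan(167/17.5) = 84.0°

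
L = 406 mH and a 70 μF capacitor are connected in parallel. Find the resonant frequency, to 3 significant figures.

ω₀ = 1/√(LC) = 1/√(0.406 × 7e-05) = 187.6 rad/s
f₀ = ω₀/(2π) = 29.9 Hz

29.9 Hz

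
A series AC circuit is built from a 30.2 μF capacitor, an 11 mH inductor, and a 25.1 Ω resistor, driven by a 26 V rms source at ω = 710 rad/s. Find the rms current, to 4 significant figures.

X_L = ωL = 7.810 Ω
X_C = 1/(ωC) = 46.64 Ω
Net reactance X = X_L − X_C = -38.83 Ω
Z = 25.10 − j38.83 Ω
|Z| = √(25.10² + 38.83²) = 46.23 Ω
I = V/|Z| = 26/46.23 = 562.4 mA

562.4 mA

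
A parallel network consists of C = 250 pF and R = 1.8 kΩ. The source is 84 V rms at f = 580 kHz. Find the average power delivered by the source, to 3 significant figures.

ω = 2πf = 3.644e+06 rad/s
X_C = 1/(ωC) = 1100 Ω
Parallel: admittances add. Y = 1/R + jωC
Y = (0.000556 + j0.000911) S
|Y| = 0.00107 S → |Z| = 1/|Y| = 937 Ω, ∠Z = −∠Y = -58.6°
I = V/|Z| = 89.6 mA
P = VI cos φ = 84 × 0.0896 × cos(-58.6°) = 3.92 W

3.92 W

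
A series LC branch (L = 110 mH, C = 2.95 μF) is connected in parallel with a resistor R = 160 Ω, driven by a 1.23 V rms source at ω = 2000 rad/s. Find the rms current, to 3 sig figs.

25.5 mA

X_L = ωL = 220 Ω
X_C = 1/(ωC) = 169 Ω
Branch 1: Z₁ = R = 160 Ω
Branch 2 (series LC): Z₂ = j(X_L − X_C) = j50.5 Ω
Parallel: Z = Z₁Z₂/(Z₁+Z₂), |Z| = 48.2 Ω, ∠Z = 72.5°
I = V/|Z| = 1.23/48.2 = 25.5 mA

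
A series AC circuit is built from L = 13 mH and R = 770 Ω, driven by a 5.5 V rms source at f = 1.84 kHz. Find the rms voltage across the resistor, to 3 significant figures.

ω = 2πf = 11560 rad/s
X_L = ωL = 150 Ω
Z = 770 + j150 Ω
|Z| = √(770² + 150²) = 785 Ω
I = V/|Z| = 7.01 mA
V_R = I·|Z_R| = 0.00701 × 770 = 5.40 V

5.40 V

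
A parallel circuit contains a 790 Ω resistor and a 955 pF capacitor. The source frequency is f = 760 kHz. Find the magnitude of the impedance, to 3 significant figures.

211 Ω

ω = 2πf = 4.775e+06 rad/s
X_C = 1/(ωC) = 219 Ω
Parallel: admittances add. Y = 1/R + jωC
Y = (0.00127 + j0.00456) S
|Y| = 0.00473 S → |Z| = 1/|Y| = 211 Ω, ∠Z = −∠Y = -74.5°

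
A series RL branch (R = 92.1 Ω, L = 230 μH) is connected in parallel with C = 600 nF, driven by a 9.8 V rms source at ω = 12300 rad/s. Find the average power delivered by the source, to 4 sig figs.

1.042 W

X_L = ωL = 2.829 Ω
X_C = 1/(ωC) = 135.5 Ω
Branch 1 (R+jX_L): Z₁ = 92.10 + j2.829 Ω, |Z₁| = 92.14 Ω
Branch 2 (−jX_C): Z₂ = −j135.5 Ω
Parallel: Z = Z₁Z₂/(Z₁+Z₂), |Z| = 77.31 Ω, ∠Z = -33.01°
I = V/|Z| = 126.8 mA
P = VI cos φ = 9.8 × 0.1268 × cos(-33.01°) = 1.042 W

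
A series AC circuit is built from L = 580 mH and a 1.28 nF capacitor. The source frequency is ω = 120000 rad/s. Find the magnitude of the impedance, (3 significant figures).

X_L = ωL = 69600 Ω
X_C = 1/(ωC) = 6510 Ω
Net reactance X = X_L − X_C = 63100 Ω
Z = j63100 Ω
|Z| = √(0² + 63100²) = 63100 Ω

63100 Ω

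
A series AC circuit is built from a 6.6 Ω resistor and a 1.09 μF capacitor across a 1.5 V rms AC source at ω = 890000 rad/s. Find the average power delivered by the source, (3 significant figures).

X_C = 1/(ωC) = 1.03 Ω
Z = 6.60 − j1.03 Ω
|Z| = √(6.60² + 1.03²) = 6.68 Ω
∠Z = arctan(-1.03/6.60) = -8.88°
I = V/|Z| = 225 mA
P = VI cos φ = 1.5 × 0.225 × cos(-8.88°) = 333 mW

333 mW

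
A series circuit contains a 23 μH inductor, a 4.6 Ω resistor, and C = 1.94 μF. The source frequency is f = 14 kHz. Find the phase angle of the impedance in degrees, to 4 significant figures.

ω = 2πf = 87960 rad/s
X_L = ωL = 2.023 Ω
X_C = 1/(ωC) = 5.860 Ω
Net reactance X = X_L − X_C = -3.837 Ω
Z = 4.600 − j3.837 Ω
|Z| = √(4.600² + 3.837²) = 5.990 Ω
∠Z = arctan(-3.837/4.600) = -39.83°

-39.83°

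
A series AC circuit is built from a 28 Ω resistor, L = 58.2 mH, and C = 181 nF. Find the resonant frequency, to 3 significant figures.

ω₀ = 1/√(LC) = 1/√(0.0582 × 1.81e-07) = 9743 rad/s
f₀ = ω₀/(2π) = 1.55 kHz

1.55 kHz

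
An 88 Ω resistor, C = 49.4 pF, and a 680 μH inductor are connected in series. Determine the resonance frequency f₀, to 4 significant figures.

ω₀ = 1/√(LC) = 1/√(0.00068 × 4.94e-11) = 5.456e+06 rad/s
f₀ = ω₀/(2π) = 868.4 kHz

868.4 kHz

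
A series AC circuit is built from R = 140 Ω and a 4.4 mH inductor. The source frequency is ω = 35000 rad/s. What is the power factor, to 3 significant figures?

X_L = ωL = 154 Ω
Z = 140 + j154 Ω
|Z| = √(140² + 154²) = 208 Ω
∠Z = arctan(154/140) = 47.7°
cos φ = cos(47.7°) = 0.673

0.673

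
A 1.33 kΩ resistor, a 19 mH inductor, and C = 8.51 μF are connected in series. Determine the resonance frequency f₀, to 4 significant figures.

ω₀ = 1/√(LC) = 1/√(0.019 × 8.51e-06) = 2487 rad/s
f₀ = ω₀/(2π) = 395.8 Hz

395.8 Hz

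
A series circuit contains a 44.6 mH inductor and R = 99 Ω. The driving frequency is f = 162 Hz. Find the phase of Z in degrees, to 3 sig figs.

ω = 2πf = 1018 rad/s
X_L = ωL = 45.4 Ω
Z = 99.0 + j45.4 Ω
|Z| = √(99.0² + 45.4²) = 109 Ω
∠Z = arctan(45.4/99.0) = 24.6°

24.6°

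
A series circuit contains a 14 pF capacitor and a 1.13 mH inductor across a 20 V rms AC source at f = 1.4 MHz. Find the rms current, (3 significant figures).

ω = 2πf = 8.796e+06 rad/s
X_L = ωL = 9940 Ω
X_C = 1/(ωC) = 8120 Ω
Net reactance X = X_L − X_C = 1820 Ω
Z = j1820 Ω
|Z| = √(0² + 1820²) = 1820 Ω
I = V/|Z| = 20/1820 = 11.0 mA

11.0 mA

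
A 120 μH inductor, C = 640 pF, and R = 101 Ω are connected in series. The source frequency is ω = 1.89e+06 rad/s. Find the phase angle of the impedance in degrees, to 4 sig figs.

-80.44°

X_L = ωL = 226.8 Ω
X_C = 1/(ωC) = 826.7 Ω
Net reactance X = X_L − X_C = -599.9 Ω
Z = 101.0 − j599.9 Ω
|Z| = √(101.0² + 599.9²) = 608.4 Ω
∠Z = arctan(-599.9/101.0) = -80.44°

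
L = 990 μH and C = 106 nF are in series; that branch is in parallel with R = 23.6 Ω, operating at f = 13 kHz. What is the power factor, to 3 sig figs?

ω = 2πf = 81680 rad/s
X_L = ωL = 80.9 Ω
X_C = 1/(ωC) = 115 Ω
Branch 1: Z₁ = R = 23.6 Ω
Branch 2 (series LC): Z₂ = j(X_L − X_C) = −j34.6 Ω
Parallel: Z = Z₁Z₂/(Z₁+Z₂), |Z| = 19.5 Ω, ∠Z = -34.3°
cos φ = cos(-34.3°) = 0.826

0.826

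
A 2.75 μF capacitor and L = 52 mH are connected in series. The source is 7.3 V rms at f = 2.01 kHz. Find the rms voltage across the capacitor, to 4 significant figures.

0.3347 V

ω = 2πf = 12630 rad/s
X_L = ωL = 656.7 Ω
X_C = 1/(ωC) = 28.79 Ω
Net reactance X = X_L − X_C = 627.9 Ω
Z = j627.9 Ω
|Z| = √(0² + 627.9²) = 627.9 Ω
I = V/|Z| = 11.63 mA
V_C = I·|Z_C| = 0.01163 × 28.79 = 0.3347 V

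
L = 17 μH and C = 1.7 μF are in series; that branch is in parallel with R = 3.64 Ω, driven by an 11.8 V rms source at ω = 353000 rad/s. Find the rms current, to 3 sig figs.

4.23 A

X_L = ωL = 6.00 Ω
X_C = 1/(ωC) = 1.67 Ω
Branch 1: Z₁ = R = 3.64 Ω
Branch 2 (series LC): Z₂ = j(X_L − X_C) = j4.33 Ω
Parallel: Z = Z₁Z₂/(Z₁+Z₂), |Z| = 2.79 Ω, ∠Z = 40.0°
I = V/|Z| = 11.8/2.79 = 4.23 A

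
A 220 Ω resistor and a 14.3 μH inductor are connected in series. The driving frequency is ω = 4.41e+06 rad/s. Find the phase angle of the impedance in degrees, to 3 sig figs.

X_L = ωL = 63.1 Ω
Z = 220 + j63.1 Ω
|Z| = √(220² + 63.1²) = 229 Ω
∠Z = arctan(63.1/220) = 16.0°

16.0°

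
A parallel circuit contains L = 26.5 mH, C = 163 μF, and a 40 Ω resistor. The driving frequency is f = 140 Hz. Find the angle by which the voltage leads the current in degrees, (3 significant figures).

ω = 2πf = 879.6 rad/s
X_L = ωL = 23.3 Ω
X_C = 1/(ωC) = 6.97 Ω
Parallel: admittances add. Y = 1/R + 1/(jωL) + jωC
Y = (0.0250 + j0.100) S
|Y| = 0.104 S → |Z| = 1/|Y| = 9.66 Ω, ∠Z = −∠Y = -76.0°

-76.0°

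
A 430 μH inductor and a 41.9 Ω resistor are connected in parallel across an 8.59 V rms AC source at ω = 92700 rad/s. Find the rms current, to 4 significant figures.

X_L = ωL = 39.86 Ω
Parallel: admittances add. Y = 1/R + 1/(jωL)
Y = (0.02387 − j0.02509) S
|Y| = 0.03463 S → |Z| = 1/|Y| = 28.88 Ω, ∠Z = −∠Y = 46.43°
I = V/|Z| = 8.59/28.88 = 297.4 mA

297.4 mA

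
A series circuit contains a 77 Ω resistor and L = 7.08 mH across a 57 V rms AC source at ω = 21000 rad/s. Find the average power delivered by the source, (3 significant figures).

8.92 W

X_L = ωL = 149 Ω
Z = 77.0 + j149 Ω
|Z| = √(77.0² + 149²) = 167 Ω
∠Z = arctan(149/77.0) = 62.6°
I = V/|Z| = 340 mA
P = VI cos φ = 57 × 0.340 × cos(62.6°) = 8.92 W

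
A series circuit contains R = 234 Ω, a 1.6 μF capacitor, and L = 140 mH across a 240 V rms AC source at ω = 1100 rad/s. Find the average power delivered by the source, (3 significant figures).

59.6 W

X_L = ωL = 154 Ω
X_C = 1/(ωC) = 568 Ω
Net reactance X = X_L − X_C = -414 Ω
Z = 234 − j414 Ω
|Z| = √(234² + 414²) = 476 Ω
∠Z = arctan(-414/234) = -60.5°
I = V/|Z| = 505 mA
P = VI cos φ = 240 × 0.505 × cos(-60.5°) = 59.6 W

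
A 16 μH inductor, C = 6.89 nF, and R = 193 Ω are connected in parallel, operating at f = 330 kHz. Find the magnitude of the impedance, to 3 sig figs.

59.9 Ω

ω = 2πf = 2.073e+06 rad/s
X_L = ωL = 33.2 Ω
X_C = 1/(ωC) = 70.0 Ω
Parallel: admittances add. Y = 1/R + 1/(jωL) + jωC
Y = (0.00518 − j0.0159) S
|Y| = 0.0167 S → |Z| = 1/|Y| = 59.9 Ω, ∠Z = −∠Y = 71.9°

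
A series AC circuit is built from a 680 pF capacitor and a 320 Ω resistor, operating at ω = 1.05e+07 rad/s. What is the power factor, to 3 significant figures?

X_C = 1/(ωC) = 140 Ω
Z = 320 − j140 Ω
|Z| = √(320² + 140²) = 349 Ω
∠Z = arctan(-140/320) = -23.6°
cos φ = cos(-23.6°) = 0.916

0.916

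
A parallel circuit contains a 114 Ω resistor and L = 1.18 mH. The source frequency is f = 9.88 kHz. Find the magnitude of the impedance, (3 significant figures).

ω = 2πf = 62080 rad/s
X_L = ωL = 73.3 Ω
Parallel: admittances add. Y = 1/R + 1/(jωL)
Y = (0.00877 − j0.0137) S
|Y| = 0.0162 S → |Z| = 1/|Y| = 61.6 Ω, ∠Z = −∠Y = 57.3°

61.6 Ω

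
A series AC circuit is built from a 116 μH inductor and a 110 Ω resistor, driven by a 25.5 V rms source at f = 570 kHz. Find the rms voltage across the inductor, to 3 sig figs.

ω = 2πf = 3.581e+06 rad/s
X_L = ωL = 415 Ω
Z = 110 + j415 Ω
|Z| = √(110² + 415²) = 430 Ω
I = V/|Z| = 59.3 mA
V_L = I·|Z_L| = 0.0593 × 415 = 24.7 V

24.7 V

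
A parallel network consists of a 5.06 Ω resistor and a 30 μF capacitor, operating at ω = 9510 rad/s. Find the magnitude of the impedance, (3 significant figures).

X_C = 1/(ωC) = 3.51 Ω
Parallel: admittances add. Y = 1/R + jωC
Y = (0.198 + j0.285) S
|Y| = 0.347 S → |Z| = 1/|Y| = 2.88 Ω, ∠Z = −∠Y = -55.3°

2.88 Ω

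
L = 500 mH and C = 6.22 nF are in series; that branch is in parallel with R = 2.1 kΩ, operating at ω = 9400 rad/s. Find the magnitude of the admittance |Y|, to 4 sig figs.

X_L = ωL = 4700 Ω
X_C = 1/(ωC) = 17100 Ω
Branch 1: Z₁ = R = 2100 Ω
Branch 2 (series LC): Z₂ = j(X_L − X_C) = −j12400 Ω
Parallel: Z = Z₁Z₂/(Z₁+Z₂), |Z| = 2071 Ω, ∠Z = -9.610°
|Y| = 1/|Z| = 483.0 μS

483.0 μS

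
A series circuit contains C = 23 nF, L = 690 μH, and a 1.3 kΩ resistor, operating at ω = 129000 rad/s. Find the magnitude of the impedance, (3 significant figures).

X_L = ωL = 89.0 Ω
X_C = 1/(ωC) = 337 Ω
Net reactance X = X_L − X_C = -248 Ω
Z = 1300 − j248 Ω
|Z| = √(1300² + 248²) = 1320 Ω

1320 Ω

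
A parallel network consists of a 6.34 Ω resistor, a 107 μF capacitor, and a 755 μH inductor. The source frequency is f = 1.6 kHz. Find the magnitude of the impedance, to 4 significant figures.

1.045 Ω

ω = 2πf = 10050 rad/s
X_L = ωL = 7.590 Ω
X_C = 1/(ωC) = 0.9296 Ω
Parallel: admittances add. Y = 1/R + 1/(jωL) + jωC
Y = (0.1577 + j0.9439) S
|Y| = 0.9570 S → |Z| = 1/|Y| = 1.045 Ω, ∠Z = −∠Y = -80.51°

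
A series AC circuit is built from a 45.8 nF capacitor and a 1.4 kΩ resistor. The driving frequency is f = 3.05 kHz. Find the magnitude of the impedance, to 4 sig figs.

ω = 2πf = 19160 rad/s
X_C = 1/(ωC) = 1139 Ω
Z = 1400 − j1139 Ω
|Z| = √(1400² + 1139²) = 1805 Ω

1805 Ω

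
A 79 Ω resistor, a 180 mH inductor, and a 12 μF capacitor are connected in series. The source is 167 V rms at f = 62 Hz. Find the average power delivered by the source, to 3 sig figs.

81.8 W

ω = 2πf = 389.6 rad/s
X_L = ωL = 70.1 Ω
X_C = 1/(ωC) = 214 Ω
Net reactance X = X_L − X_C = -144 Ω
Z = 79.0 − j144 Ω
|Z| = √(79.0² + 144²) = 164 Ω
∠Z = arctan(-144/79.0) = -61.2°
I = V/|Z| = 1.02 A
P = VI cos φ = 167 × 1.02 × cos(-61.2°) = 81.8 W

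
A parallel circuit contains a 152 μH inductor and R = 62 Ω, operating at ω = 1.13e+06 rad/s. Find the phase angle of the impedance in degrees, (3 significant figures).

19.8°

X_L = ωL = 172 Ω
Parallel: admittances add. Y = 1/R + 1/(jωL)
Y = (0.0161 − j0.00582) S
|Y| = 0.0171 S → |Z| = 1/|Y| = 58.3 Ω, ∠Z = −∠Y = 19.8°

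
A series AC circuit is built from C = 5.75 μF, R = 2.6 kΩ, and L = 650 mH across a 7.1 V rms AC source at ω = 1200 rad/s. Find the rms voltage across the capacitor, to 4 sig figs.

0.3845 V

X_L = ωL = 780.0 Ω
X_C = 1/(ωC) = 144.9 Ω
Net reactance X = X_L − X_C = 635.1 Ω
Z = 2600 + j635.1 Ω
|Z| = √(2600² + 635.1²) = 2676 Ω
I = V/|Z| = 2.653 mA
V_C = I·|Z_C| = 0.002653 × 144.9 = 0.3845 V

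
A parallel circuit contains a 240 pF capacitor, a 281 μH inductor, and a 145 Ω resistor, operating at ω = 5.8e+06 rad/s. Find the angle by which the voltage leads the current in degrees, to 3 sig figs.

X_L = ωL = 1630 Ω
X_C = 1/(ωC) = 718 Ω
Parallel: admittances add. Y = 1/R + 1/(jωL) + jωC
Y = (0.00690 + j0.000778) S
|Y| = 0.00694 S → |Z| = 1/|Y| = 144 Ω, ∠Z = −∠Y = -6.44°

-6.44°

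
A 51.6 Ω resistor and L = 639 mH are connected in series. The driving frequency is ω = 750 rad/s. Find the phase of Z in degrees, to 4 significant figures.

83.85°

X_L = ωL = 479.2 Ω
Z = 51.60 + j479.2 Ω
|Z| = √(51.60² + 479.2²) = 482.0 Ω
∠Z = arctan(479.2/51.60) = 83.85°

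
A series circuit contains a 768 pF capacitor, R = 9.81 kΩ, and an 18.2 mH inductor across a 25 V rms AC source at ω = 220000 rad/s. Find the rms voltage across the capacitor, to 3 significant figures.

X_L = ωL = 4000 Ω
X_C = 1/(ωC) = 5920 Ω
Net reactance X = X_L − X_C = -1910 Ω
Z = 9810 − j1910 Ω
|Z| = √(9810² + 1910²) = 10000 Ω
I = V/|Z| = 2.50 mA
V_C = I·|Z_C| = 0.00250 × 5920 = 14.8 V

14.8 V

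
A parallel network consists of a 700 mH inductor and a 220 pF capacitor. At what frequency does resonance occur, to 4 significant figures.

ω₀ = 1/√(LC) = 1/√(0.7 × 2.2e-10) = 80580 rad/s
f₀ = ω₀/(2π) = 12.83 kHz

12.83 kHz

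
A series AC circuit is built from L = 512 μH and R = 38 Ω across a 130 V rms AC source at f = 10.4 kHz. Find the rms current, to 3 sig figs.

ω = 2πf = 65350 rad/s
X_L = ωL = 33.5 Ω
Z = 38.0 + j33.5 Ω
|Z| = √(38.0² + 33.5²) = 50.6 Ω
I = V/|Z| = 130/50.6 = 2.57 A

2.57 A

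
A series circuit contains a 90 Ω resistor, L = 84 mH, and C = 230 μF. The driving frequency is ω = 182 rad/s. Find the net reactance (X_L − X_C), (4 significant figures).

X_L = ωL = 15.29 Ω
X_C = 1/(ωC) = 23.89 Ω
X = 15.29 − 23.89 = -8.601 Ω

-8.601 Ω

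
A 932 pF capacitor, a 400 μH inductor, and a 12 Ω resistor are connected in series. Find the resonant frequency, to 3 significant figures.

ω₀ = 1/√(LC) = 1/√(0.0004 × 9.32e-10) = 1.638e+06 rad/s
f₀ = ω₀/(2π) = 261 kHz

261 kHz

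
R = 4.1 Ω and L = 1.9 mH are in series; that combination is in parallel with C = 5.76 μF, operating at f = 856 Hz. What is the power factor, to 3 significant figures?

ω = 2πf = 5378 rad/s
X_L = ωL = 10.2 Ω
X_C = 1/(ωC) = 32.3 Ω
Branch 1 (R+jX_L): Z₁ = 4.10 + j10.2 Ω, |Z₁| = 11.0 Ω
Branch 2 (−jX_C): Z₂ = −j32.3 Ω
Parallel: Z = Z₁Z₂/(Z₁+Z₂), |Z| = 15.8 Ω, ∠Z = 57.6°
cos φ = cos(57.6°) = 0.536

0.536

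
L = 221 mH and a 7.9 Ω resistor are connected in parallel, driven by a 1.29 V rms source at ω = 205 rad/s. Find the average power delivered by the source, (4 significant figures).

210.6 mW

X_L = ωL = 45.30 Ω
Parallel: admittances add. Y = 1/R + 1/(jωL)
Y = (0.1266 − j0.02207) S
|Y| = 0.1285 S → |Z| = 1/|Y| = 7.783 Ω, ∠Z = −∠Y = 9.891°
I = V/|Z| = 165.8 mA
P = VI cos φ = 1.29 × 0.1658 × cos(9.891°) = 210.6 mW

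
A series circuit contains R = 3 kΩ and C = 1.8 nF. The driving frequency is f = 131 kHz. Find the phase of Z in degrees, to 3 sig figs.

-12.7°

ω = 2πf = 823100 rad/s
X_C = 1/(ωC) = 675 Ω
Z = 3000 − j675 Ω
|Z| = √(3000² + 675²) = 3070 Ω
∠Z = arctan(-675/3000) = -12.7°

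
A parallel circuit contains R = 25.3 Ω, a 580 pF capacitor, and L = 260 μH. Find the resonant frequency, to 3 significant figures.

410 kHz

ω₀ = 1/√(LC) = 1/√(0.00026 × 5.8e-10) = 2.575e+06 rad/s
f₀ = ω₀/(2π) = 410 kHz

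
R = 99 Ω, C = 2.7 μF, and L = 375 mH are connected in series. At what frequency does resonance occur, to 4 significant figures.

ω₀ = 1/√(LC) = 1/√(0.375 × 2.7e-06) = 993.8 rad/s
f₀ = ω₀/(2π) = 158.2 Hz

158.2 Hz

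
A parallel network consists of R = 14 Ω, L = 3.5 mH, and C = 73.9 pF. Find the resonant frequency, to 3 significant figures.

ω₀ = 1/√(LC) = 1/√(0.0035 × 7.39e-11) = 1.966e+06 rad/s
f₀ = ω₀/(2π) = 313 kHz

313 kHz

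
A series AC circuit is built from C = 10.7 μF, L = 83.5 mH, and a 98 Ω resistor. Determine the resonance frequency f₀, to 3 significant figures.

168 Hz

ω₀ = 1/√(LC) = 1/√(0.0835 × 1.07e-05) = 1058 rad/s
f₀ = ω₀/(2π) = 168 Hz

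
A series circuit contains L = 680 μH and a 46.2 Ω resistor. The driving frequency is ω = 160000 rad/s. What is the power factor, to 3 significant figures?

0.391

X_L = ωL = 109 Ω
Z = 46.2 + j109 Ω
|Z| = √(46.2² + 109²) = 118 Ω
∠Z = arctan(109/46.2) = 67.0°
cos φ = cos(67.0°) = 0.391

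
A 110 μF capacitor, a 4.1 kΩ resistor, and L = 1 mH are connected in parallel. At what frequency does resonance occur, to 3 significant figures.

480 Hz

ω₀ = 1/√(LC) = 1/√(0.001 × 0.00011) = 3015 rad/s
f₀ = ω₀/(2π) = 480 Hz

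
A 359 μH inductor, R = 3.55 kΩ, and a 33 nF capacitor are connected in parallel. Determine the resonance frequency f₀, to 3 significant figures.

46.2 kHz

ω₀ = 1/√(LC) = 1/√(0.000359 × 3.3e-08) = 290500 rad/s
f₀ = ω₀/(2π) = 46.2 kHz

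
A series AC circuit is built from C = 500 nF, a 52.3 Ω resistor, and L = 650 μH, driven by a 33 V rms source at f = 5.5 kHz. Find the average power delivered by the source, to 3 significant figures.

ω = 2πf = 34560 rad/s
X_L = ωL = 22.5 Ω
X_C = 1/(ωC) = 57.9 Ω
Net reactance X = X_L − X_C = -35.4 Ω
Z = 52.3 − j35.4 Ω
|Z| = √(52.3² + 35.4²) = 63.2 Ω
∠Z = arctan(-35.4/52.3) = -34.1°
I = V/|Z| = 522 mA
P = VI cos φ = 33 × 0.522 × cos(-34.1°) = 14.3 W

14.3 W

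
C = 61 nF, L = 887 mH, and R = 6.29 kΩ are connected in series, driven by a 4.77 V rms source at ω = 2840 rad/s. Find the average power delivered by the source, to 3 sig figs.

2.85 mW

X_L = ωL = 2520 Ω
X_C = 1/(ωC) = 5770 Ω
Net reactance X = X_L − X_C = -3250 Ω
Z = 6290 − j3250 Ω
|Z| = √(6290² + 3250²) = 7080 Ω
∠Z = arctan(-3250/6290) = -27.3°
I = V/|Z| = 674 μA
P = VI cos φ = 4.77 × 0.000674 × cos(-27.3°) = 2.85 mW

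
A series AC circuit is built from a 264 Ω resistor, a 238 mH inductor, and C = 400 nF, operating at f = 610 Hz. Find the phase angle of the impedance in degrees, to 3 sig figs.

44.6°

ω = 2πf = 3833 rad/s
X_L = ωL = 912 Ω
X_C = 1/(ωC) = 652 Ω
Net reactance X = X_L − X_C = 260 Ω
Z = 264 + j260 Ω
|Z| = √(264² + 260²) = 370 Ω
∠Z = arctan(260/264) = 44.6°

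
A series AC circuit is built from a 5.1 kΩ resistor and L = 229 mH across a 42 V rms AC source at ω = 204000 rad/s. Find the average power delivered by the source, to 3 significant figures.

X_L = ωL = 46700 Ω
Z = 5100 + j46700 Ω
|Z| = √(5100² + 46700²) = 47000 Ω
∠Z = arctan(46700/5100) = 83.8°
I = V/|Z| = 894 μA
P = VI cos φ = 42 × 0.000894 × cos(83.8°) = 4.07 mW

4.07 mW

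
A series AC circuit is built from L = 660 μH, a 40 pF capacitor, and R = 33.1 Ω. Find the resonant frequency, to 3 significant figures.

980 kHz

ω₀ = 1/√(LC) = 1/√(0.00066 × 4e-11) = 6.155e+06 rad/s
f₀ = ω₀/(2π) = 980 kHz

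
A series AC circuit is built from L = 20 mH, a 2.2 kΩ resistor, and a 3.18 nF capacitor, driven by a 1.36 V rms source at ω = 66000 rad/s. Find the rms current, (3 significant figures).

333 μA

X_L = ωL = 1320 Ω
X_C = 1/(ωC) = 4760 Ω
Net reactance X = X_L − X_C = -3440 Ω
Z = 2200 − j3440 Ω
|Z| = √(2200² + 3440²) = 4090 Ω
I = V/|Z| = 1.36/4090 = 333 μA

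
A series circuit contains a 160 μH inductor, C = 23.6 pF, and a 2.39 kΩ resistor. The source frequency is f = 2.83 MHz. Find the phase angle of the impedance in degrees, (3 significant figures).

10.9°

ω = 2πf = 1.778e+07 rad/s
X_L = ωL = 2850 Ω
X_C = 1/(ωC) = 2380 Ω
Net reactance X = X_L − X_C = 462 Ω
Z = 2390 + j462 Ω
|Z| = √(2390² + 462²) = 2430 Ω
∠Z = arctan(462/2390) = 10.9°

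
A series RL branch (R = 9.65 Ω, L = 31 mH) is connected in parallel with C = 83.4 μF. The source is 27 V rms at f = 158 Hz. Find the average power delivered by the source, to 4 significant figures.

ω = 2πf = 992.7 rad/s
X_L = ωL = 30.78 Ω
X_C = 1/(ωC) = 12.08 Ω
Branch 1 (R+jX_L): Z₁ = 9.650 + j30.78 Ω, |Z₁| = 32.25 Ω
Branch 2 (−jX_C): Z₂ = −j12.08 Ω
Parallel: Z = Z₁Z₂/(Z₁+Z₂), |Z| = 18.51 Ω, ∠Z = -80.11°
I = V/|Z| = 1.458 A
P = VI cos φ = 27 × 1.458 × cos(-80.11°) = 6.763 W

6.763 W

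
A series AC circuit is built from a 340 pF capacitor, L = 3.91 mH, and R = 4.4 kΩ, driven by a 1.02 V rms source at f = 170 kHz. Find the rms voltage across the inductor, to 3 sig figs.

ω = 2πf = 1.068e+06 rad/s
X_L = ωL = 4180 Ω
X_C = 1/(ωC) = 2750 Ω
Net reactance X = X_L − X_C = 1420 Ω
Z = 4400 + j1420 Ω
|Z| = √(4400² + 1420²) = 4620 Ω
I = V/|Z| = 221 μA
V_L = I·|Z_L| = 0.000221 × 4180 = 0.921 V

0.921 V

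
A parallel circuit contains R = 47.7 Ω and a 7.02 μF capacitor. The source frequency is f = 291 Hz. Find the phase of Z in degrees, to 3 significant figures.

ω = 2πf = 1828 rad/s
X_C = 1/(ωC) = 77.9 Ω
Parallel: admittances add. Y = 1/R + jωC
Y = (0.0210 + j0.0128) S
|Y| = 0.0246 S → |Z| = 1/|Y| = 40.7 Ω, ∠Z = −∠Y = -31.5°

-31.5°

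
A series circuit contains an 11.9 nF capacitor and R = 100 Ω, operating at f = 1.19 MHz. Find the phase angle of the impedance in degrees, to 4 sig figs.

-6.413°

ω = 2πf = 7.477e+06 rad/s
X_C = 1/(ωC) = 11.24 Ω
Z = 100.0 − j11.24 Ω
|Z| = √(100.0² + 11.24²) = 100.6 Ω
∠Z = arctan(-11.24/100.0) = -6.413°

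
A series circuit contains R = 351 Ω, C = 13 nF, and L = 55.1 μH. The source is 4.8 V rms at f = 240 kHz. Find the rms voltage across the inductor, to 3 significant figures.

1.13 V

ω = 2πf = 1.508e+06 rad/s
X_L = ωL = 83.1 Ω
X_C = 1/(ωC) = 51.0 Ω
Net reactance X = X_L − X_C = 32.1 Ω
Z = 351 + j32.1 Ω
|Z| = √(351² + 32.1²) = 352 Ω
I = V/|Z| = 13.6 mA
V_L = I·|Z_L| = 0.0136 × 83.1 = 1.13 V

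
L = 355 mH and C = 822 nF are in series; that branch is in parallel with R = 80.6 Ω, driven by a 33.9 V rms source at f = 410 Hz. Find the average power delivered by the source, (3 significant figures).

ω = 2πf = 2576 rad/s
X_L = ωL = 915 Ω
X_C = 1/(ωC) = 472 Ω
Branch 1: Z₁ = R = 80.6 Ω
Branch 2 (series LC): Z₂ = j(X_L − X_C) = j442 Ω
Parallel: Z = Z₁Z₂/(Z₁+Z₂), |Z| = 79.3 Ω, ∠Z = 10.3°
I = V/|Z| = 428 mA
P = VI cos φ = 33.9 × 0.428 × cos(10.3°) = 14.3 W

14.3 W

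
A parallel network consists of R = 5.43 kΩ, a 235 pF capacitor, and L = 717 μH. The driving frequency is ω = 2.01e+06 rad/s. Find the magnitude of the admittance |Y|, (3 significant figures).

288 μS

X_L = ωL = 1440 Ω
X_C = 1/(ωC) = 2120 Ω
Parallel: admittances add. Y = 1/R + 1/(jωL) + jωC
Y = (0.000184 − j0.000222) S
|Y| = 0.000288 S → |Z| = 1/|Y| = 3470 Ω, ∠Z = −∠Y = 50.3°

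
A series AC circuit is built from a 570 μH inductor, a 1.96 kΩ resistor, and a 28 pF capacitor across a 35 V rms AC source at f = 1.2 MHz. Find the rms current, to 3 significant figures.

ω = 2πf = 7.54e+06 rad/s
X_L = ωL = 4300 Ω
X_C = 1/(ωC) = 4740 Ω
Net reactance X = X_L − X_C = -439 Ω
Z = 1960 − j439 Ω
|Z| = √(1960² + 439²) = 2010 Ω
I = V/|Z| = 35/2010 = 17.4 mA

17.4 mA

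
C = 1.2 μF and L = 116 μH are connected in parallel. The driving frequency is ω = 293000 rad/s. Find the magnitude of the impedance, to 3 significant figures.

X_L = ωL = 34.0 Ω
X_C = 1/(ωC) = 2.84 Ω
Parallel: admittances add. Y = 1/(jωL) + jωC
Y = (0 + j0.322) S
|Y| = 0.322 S → |Z| = 1/|Y| = 3.10 Ω, ∠Z = −∠Y = -90.0°

3.10 Ω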